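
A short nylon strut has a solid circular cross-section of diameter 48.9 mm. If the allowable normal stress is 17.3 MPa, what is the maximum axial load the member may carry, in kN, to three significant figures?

32.5 kN

A = 1878 mm².
P_max = σ_allow · A = 17.3 · 1878 = 32490 N = 32.49 kN.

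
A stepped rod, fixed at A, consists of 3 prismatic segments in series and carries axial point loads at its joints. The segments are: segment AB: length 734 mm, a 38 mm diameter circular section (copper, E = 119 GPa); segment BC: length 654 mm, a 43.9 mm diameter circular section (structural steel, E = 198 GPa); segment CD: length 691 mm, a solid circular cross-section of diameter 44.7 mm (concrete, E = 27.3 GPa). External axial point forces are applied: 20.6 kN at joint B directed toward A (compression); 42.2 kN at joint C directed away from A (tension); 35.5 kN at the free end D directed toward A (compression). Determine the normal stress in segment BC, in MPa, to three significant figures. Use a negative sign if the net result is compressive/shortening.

4.43 MPa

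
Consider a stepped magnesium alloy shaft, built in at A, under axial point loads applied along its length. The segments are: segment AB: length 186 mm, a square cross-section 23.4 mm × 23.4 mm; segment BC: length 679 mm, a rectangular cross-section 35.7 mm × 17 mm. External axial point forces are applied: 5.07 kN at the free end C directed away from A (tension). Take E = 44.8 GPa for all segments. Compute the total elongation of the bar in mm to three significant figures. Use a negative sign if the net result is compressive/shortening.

0.165 mm

Internal axial forces (sectioning from the free end, tension +): N_BC = 5.07 kN, N_AB = 5.07 kN.
A_AB = 547.6 mm².
A_BC = 606.9 mm².
δ_AB = 5070·186/(547.6·44800) = 0.03844 mm
δ_BC = 5070·679/(606.9·44800) = 0.1266 mm
δ = Σδ_i = 0.1651 mm.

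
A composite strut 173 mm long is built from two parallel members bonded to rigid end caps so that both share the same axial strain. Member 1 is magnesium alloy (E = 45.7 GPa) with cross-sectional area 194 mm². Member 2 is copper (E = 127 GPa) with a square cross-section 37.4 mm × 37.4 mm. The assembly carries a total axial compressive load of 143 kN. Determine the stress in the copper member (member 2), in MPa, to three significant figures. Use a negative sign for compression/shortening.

A_2 = 1399 mm².
Equal strain + equilibrium ⇒ each member carries load in proportion to AE: A₁E₁ = 8866000 N, A₂E₂ = 177600000 N, ΣAE = 186500000 N.
σ₂ = P·E₂/ΣAE = -143000·127000/186500000 = -97.37 MPa.

-97.4 MPa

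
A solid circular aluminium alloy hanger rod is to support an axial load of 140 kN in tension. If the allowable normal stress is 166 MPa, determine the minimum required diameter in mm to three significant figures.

Required area A ≥ P/σ_allow = 140000/166 = 843.4 mm².
For a solid circular section, d ≥ √(4A/π) = 32.77 mm.

32.8 mm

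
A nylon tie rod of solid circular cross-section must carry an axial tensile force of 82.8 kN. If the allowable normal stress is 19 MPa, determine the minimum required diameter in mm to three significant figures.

Required area A ≥ P/σ_allow = 82800/19 = 4358 mm².
For a solid circular section, d ≥ √(4A/π) = 74.49 mm.

74.5 mm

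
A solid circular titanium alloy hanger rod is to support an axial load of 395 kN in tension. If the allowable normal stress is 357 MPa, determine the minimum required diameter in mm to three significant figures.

37.5 mm

Required area A ≥ P/σ_allow = 395000/357 = 1106 mm².
For a solid circular section, d ≥ √(4A/π) = 37.53 mm.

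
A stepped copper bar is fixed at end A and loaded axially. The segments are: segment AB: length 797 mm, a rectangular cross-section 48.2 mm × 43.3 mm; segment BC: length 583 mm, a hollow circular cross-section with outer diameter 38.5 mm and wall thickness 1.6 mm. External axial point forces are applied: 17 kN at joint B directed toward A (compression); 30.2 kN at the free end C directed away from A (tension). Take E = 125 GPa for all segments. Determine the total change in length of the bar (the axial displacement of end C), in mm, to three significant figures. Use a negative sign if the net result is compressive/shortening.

Internal axial forces (sectioning from the free end, tension +): N_BC = 30.2 kN, N_AB = 13.2 kN.
A_AB = 2087 mm².
A_BC = 185.5 mm².
δ_AB = 13200·797/(2087·125000) = 0.04033 mm
δ_BC = 30200·583/(185.5·125000) = 0.7594 mm
δ = Σδ_i = 0.7997 mm.

0.800 mm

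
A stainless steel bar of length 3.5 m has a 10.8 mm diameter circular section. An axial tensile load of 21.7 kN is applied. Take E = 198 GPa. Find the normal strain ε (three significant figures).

0.00120

A = 91.61 mm².
σ = N/A = 236.9 MPa; ε = σ/E = 236.9/198000 = 1.196e-03.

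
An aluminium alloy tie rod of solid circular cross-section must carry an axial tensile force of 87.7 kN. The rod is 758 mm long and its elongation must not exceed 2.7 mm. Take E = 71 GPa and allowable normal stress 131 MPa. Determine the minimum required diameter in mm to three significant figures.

29.2 mm

Required area A ≥ P/σ_allow = 87700/131 = 669.5 mm².
For a solid circular section, d ≥ √(4A/π) = 29.2 mm.
Elongation limit: A ≥ PL/(Eδ_allow) = 87700·758/(71000·2.7) = 346.8 mm² ⇒ d ≥ 21.01 mm.
The stress limit governs.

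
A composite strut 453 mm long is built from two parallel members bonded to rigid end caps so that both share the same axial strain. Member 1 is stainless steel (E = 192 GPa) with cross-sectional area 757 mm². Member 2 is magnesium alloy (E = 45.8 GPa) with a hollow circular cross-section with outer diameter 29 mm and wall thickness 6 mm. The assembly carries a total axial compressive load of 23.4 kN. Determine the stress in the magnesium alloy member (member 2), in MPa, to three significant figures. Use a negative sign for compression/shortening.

A_2 = 433.5 mm².
Equal strain + equilibrium ⇒ each member carries load in proportion to AE: A₁E₁ = 145300000 N, A₂E₂ = 19860000 N, ΣAE = 165200000 N.
σ₂ = P·E₂/ΣAE = -23400·45800/165200000 = -6.487 MPa.

-6.49 MPa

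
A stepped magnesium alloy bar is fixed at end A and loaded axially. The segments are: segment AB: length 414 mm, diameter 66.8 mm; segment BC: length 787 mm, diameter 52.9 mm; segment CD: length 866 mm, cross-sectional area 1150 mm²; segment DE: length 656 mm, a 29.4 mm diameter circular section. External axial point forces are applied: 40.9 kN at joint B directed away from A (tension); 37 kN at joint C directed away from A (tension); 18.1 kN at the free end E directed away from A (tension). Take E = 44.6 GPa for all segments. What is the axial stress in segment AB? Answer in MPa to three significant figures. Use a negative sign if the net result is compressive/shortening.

27.4 MPa

Internal axial forces (sectioning from the free end, tension +): N_DE = 18.1 kN, N_CD = 18.1 kN, N_BC = 55.1 kN, N_AB = 96 kN.
A_AB = 3505 mm².
σ_AB = N_AB/A_AB = 96000/3505 = 27.39 MPa.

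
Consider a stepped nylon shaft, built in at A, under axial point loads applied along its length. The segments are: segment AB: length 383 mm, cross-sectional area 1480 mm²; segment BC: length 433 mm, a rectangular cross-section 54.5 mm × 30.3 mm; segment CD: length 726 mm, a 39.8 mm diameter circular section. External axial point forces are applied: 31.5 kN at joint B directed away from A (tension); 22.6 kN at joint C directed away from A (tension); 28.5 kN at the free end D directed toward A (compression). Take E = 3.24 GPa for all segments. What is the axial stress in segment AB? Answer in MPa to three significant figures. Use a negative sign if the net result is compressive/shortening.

17.3 MPa

Internal axial forces (sectioning from the free end, tension +): N_CD = -28.5 kN, N_BC = -5.9 kN, N_AB = 25.6 kN.
σ_AB = N_AB/A_AB = 25600/1480 = 17.3 MPa.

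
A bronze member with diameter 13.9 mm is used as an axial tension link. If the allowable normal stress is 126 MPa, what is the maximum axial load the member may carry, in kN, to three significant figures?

A = 151.7 mm².
P_max = σ_allow · A = 126 · 151.7 = 19120 N = 19.12 kN.

19.1 kN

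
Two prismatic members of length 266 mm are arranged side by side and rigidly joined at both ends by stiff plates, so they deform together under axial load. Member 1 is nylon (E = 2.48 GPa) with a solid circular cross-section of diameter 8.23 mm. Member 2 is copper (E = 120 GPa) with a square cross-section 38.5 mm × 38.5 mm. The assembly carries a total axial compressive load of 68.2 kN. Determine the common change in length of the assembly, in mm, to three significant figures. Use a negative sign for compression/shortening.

A_1 = 53.2 mm².
A_2 = 1482 mm².
Equal strain + equilibrium ⇒ each member carries load in proportion to AE: A₁E₁ = 131900 N, A₂E₂ = 177900000 N, ΣAE = 178000000 N.
δ = PL/ΣAE = -68200·266/178000000 = -0.1019 mm.

-0.102 mm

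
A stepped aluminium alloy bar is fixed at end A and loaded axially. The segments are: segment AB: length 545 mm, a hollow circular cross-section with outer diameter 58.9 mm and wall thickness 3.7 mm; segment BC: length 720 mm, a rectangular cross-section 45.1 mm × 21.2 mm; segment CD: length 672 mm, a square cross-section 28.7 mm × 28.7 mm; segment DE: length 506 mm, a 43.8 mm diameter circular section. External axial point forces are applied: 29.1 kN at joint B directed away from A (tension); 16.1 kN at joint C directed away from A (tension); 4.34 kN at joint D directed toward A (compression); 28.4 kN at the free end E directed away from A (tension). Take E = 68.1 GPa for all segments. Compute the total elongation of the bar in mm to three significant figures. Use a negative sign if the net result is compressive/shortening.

Internal axial forces (sectioning from the free end, tension +): N_DE = 28.4 kN, N_CD = 24.06 kN, N_BC = 40.16 kN, N_AB = 69.26 kN.
A_AB = 641.6 mm².
A_BC = 956.1 mm².
A_CD = 823.7 mm².
A_DE = 1507 mm².
δ_AB = 69260·545/(641.6·68100) = 0.8639 mm
δ_BC = 40160·720/(956.1·68100) = 0.4441 mm
δ_CD = 24060·672/(823.7·68100) = 0.2882 mm
δ_DE = 28400·506/(1507·68100) = 0.1401 mm
δ = Σδ_i = 1.736 mm.

1.74 mm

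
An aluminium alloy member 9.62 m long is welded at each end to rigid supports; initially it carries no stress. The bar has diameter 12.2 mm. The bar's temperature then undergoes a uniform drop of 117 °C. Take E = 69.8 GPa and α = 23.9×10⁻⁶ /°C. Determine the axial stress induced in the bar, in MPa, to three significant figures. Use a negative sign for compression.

195 MPa

Free thermal expansion αLΔT = 23.9e-6 · 9620 · -117 = -26.9 mm.
The walls impose strain ε = −(-26.9)/9620 = 2.7963e-03; σ = Eε = 69800 · 2.7963e-03 = 195.2 MPa.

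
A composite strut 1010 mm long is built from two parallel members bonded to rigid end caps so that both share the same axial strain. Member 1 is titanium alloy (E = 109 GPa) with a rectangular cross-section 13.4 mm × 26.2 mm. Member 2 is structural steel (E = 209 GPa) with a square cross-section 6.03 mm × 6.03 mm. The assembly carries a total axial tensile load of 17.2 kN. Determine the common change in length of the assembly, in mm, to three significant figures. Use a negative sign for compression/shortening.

A_1 = 351.1 mm².
A_2 = 36.36 mm².
Equal strain + equilibrium ⇒ each member carries load in proportion to AE: A₁E₁ = 38270000 N, A₂E₂ = 7599000 N, ΣAE = 45870000 N.
δ = PL/ΣAE = 17200·1010/45870000 = 0.3787 mm.

0.379 mm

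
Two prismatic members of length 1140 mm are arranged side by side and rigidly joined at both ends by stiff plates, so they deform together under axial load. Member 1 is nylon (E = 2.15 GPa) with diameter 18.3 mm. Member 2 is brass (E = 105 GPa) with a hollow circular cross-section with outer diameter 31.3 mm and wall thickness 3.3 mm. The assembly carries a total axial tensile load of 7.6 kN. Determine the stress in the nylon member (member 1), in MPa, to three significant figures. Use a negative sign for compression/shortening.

0.526 MPa

A_1 = 263 mm².
A_2 = 290.3 mm².
Equal strain + equilibrium ⇒ each member carries load in proportion to AE: A₁E₁ = 565500 N, A₂E₂ = 30480000 N, ΣAE = 31050000 N.
σ₁ = P·E₁/ΣAE = 7600·2150/31050000 = 0.5263 MPa.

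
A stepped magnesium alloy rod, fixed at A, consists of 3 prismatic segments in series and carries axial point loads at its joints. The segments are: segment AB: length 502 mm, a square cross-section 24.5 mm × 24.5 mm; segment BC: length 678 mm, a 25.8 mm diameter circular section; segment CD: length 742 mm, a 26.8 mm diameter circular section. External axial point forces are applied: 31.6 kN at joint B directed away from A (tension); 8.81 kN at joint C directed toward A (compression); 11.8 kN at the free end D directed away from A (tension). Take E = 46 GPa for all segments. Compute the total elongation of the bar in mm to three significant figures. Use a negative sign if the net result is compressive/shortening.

1.05 mm

Internal axial forces (sectioning from the free end, tension +): N_CD = 11.8 kN, N_BC = 2.99 kN, N_AB = 34.59 kN.
A_AB = 600.2 mm².
A_BC = 522.8 mm².
A_CD = 564.1 mm².
δ_AB = 34590·502/(600.2·46000) = 0.6289 mm
δ_BC = 2990·678/(522.8·46000) = 0.0843 mm
δ_CD = 11800·742/(564.1·46000) = 0.3374 mm
δ = Σδ_i = 1.051 mm.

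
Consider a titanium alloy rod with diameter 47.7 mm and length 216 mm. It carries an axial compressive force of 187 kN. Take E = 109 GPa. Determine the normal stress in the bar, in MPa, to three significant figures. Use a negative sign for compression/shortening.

A = 1787 mm².
σ = N/A = -187000/1787 = -104.6 MPa.

-105 MPa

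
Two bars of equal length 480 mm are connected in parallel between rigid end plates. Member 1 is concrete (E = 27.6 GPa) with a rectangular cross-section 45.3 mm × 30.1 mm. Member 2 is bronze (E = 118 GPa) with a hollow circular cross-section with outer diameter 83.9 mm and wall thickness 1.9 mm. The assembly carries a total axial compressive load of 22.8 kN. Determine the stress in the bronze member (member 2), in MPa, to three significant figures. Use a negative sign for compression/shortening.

-28.2 MPa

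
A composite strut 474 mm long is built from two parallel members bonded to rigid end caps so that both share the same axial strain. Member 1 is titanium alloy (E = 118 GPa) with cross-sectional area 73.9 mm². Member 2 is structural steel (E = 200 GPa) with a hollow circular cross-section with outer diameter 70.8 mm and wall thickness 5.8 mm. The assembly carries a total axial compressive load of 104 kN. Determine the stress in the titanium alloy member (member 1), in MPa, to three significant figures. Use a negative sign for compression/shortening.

-50.0 MPa

A_2 = 1184 mm².
Equal strain + equilibrium ⇒ each member carries load in proportion to AE: A₁E₁ = 8720000 N, A₂E₂ = 236900000 N, ΣAE = 245600000 N.
σ₁ = P·E₁/ΣAE = -104000·118000/245600000 = -49.97 MPa.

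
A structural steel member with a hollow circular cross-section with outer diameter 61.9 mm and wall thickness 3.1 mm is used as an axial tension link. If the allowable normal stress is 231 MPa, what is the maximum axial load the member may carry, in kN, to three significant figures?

A = 572.6 mm².
P_max = σ_allow · A = 231 · 572.6 = 132300 N = 132.3 kN.

132 kN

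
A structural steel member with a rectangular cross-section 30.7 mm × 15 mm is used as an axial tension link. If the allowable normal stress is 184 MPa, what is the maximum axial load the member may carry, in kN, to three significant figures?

A = 460.5 mm².
P_max = σ_allow · A = 184 · 460.5 = 84730 N = 84.73 kN.

84.7 kN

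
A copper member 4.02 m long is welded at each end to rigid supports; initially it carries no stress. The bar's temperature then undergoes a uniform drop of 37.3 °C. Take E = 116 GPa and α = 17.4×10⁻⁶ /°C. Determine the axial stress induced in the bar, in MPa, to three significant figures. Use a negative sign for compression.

75.3 MPa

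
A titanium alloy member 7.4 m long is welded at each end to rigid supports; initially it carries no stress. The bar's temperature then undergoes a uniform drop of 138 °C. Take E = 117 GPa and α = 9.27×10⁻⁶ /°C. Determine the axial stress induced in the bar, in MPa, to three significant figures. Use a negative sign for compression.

150 MPa

Free thermal expansion αLΔT = 9.27e-6 · 7400 · -138 = -9.467 mm.
The walls impose strain ε = −(-9.467)/7400 = 1.2793e-03; σ = Eε = 117000 · 1.2793e-03 = 149.7 MPa.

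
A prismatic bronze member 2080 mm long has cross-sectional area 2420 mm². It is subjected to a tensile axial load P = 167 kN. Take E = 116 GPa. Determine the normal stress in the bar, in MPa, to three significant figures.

69.0 MPa

σ = N/A = 167000/2420 = 69.01 MPa.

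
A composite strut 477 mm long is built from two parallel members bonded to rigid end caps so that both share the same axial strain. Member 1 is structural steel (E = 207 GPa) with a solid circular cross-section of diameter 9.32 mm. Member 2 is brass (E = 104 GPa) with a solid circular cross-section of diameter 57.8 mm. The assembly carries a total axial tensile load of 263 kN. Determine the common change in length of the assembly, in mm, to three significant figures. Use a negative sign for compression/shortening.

A_1 = 68.22 mm².
A_2 = 2624 mm².
Equal strain + equilibrium ⇒ each member carries load in proportion to AE: A₁E₁ = 14120000 N, A₂E₂ = 272900000 N, ΣAE = 287000000 N.
δ = PL/ΣAE = 263000·477/287000000 = 0.4371 mm.

0.437 mm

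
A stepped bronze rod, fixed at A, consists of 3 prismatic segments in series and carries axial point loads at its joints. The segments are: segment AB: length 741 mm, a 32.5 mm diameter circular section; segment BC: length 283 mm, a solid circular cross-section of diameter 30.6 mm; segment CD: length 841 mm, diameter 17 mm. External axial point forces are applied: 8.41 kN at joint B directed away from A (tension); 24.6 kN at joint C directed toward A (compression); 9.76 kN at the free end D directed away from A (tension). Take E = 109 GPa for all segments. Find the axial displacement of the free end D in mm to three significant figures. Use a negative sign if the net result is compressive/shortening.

0.227 mm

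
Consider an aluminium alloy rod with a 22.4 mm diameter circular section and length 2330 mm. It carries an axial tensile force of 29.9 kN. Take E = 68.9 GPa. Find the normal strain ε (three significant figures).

0.00110

A = 394.1 mm².
σ = N/A = 75.87 MPa; ε = σ/E = 75.87/68900 = 1.101e-03.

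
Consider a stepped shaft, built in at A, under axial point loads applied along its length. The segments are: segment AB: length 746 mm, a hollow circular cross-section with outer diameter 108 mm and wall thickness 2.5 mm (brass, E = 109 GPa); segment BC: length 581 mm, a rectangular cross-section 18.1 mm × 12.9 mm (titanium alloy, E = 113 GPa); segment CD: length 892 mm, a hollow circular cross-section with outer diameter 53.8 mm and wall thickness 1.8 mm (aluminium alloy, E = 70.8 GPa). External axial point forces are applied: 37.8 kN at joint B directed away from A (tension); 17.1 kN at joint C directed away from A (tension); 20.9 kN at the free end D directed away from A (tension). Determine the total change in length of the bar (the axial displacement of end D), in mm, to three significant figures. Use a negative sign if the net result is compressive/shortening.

2.36 mm

Internal axial forces (sectioning from the free end, tension +): N_CD = 20.9 kN, N_BC = 38 kN, N_AB = 75.8 kN.
A_AB = 828.6 mm².
A_BC = 233.5 mm².
A_CD = 294.1 mm².
δ_AB = 75800·746/(828.6·109000) = 0.6261 mm
δ_BC = 38000·581/(233.5·113000) = 0.8368 mm
δ_CD = 20900·892/(294.1·70800) = 0.8955 mm
δ = Σδ_i = 2.358 mm.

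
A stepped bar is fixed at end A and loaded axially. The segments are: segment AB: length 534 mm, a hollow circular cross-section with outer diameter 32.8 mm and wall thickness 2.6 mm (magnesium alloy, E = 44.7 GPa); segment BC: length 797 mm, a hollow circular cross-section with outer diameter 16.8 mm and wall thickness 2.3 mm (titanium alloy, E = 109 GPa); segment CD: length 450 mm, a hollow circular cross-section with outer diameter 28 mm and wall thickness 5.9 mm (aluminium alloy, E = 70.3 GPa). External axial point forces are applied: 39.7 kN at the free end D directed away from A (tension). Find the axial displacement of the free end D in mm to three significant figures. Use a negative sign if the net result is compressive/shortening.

Internal axial forces (sectioning from the free end, tension +): N_CD = 39.7 kN, N_BC = 39.7 kN, N_AB = 39.7 kN.
A_AB = 246.7 mm².
A_BC = 104.8 mm².
A_CD = 409.6 mm².
δ_AB = 39700·534/(246.7·44700) = 1.923 mm
δ_BC = 39700·797/(104.8·109000) = 2.771 mm
δ_CD = 39700·450/(409.6·70300) = 0.6204 mm
δ = Σδ_i = 5.314 mm.

5.31 mm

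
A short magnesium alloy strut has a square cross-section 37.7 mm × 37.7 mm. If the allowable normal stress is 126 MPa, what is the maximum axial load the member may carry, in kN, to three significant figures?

A = 1421 mm².
P_max = σ_allow · A = 126 · 1421 = 179100 N = 179.1 kN.

179 kN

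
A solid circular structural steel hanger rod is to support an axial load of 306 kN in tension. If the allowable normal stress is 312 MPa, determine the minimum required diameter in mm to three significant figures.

35.3 mm

Required area A ≥ P/σ_allow = 306000/312 = 980.8 mm².
For a solid circular section, d ≥ √(4A/π) = 35.34 mm.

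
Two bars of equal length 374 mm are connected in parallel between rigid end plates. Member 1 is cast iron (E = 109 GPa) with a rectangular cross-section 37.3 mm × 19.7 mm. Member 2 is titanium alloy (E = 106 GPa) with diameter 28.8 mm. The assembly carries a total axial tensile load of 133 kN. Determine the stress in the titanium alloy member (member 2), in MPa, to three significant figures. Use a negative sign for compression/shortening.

A_1 = 734.8 mm².
A_2 = 651.4 mm².
Equal strain + equilibrium ⇒ each member carries load in proportion to AE: A₁E₁ = 80090000 N, A₂E₂ = 69050000 N, ΣAE = 149100000 N.
σ₂ = P·E₂/ΣAE = 133000·106000/149100000 = 94.52 MPa.

94.5 MPa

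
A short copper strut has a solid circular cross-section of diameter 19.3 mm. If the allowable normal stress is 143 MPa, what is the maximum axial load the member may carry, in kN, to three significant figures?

A = 292.6 mm².
P_max = σ_allow · A = 143 · 292.6 = 41840 N = 41.84 kN.

41.8 kN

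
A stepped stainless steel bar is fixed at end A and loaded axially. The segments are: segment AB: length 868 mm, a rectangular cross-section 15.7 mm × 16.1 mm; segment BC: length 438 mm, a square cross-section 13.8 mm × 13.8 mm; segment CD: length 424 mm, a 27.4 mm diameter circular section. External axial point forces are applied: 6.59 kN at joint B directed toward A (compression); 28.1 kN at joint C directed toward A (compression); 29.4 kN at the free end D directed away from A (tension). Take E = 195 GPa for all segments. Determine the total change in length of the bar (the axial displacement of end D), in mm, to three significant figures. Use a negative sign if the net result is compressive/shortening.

0.0306 mm

Internal axial forces (sectioning from the free end, tension +): N_CD = 29.4 kN, N_BC = 1.3 kN, N_AB = -5.29 kN.
A_AB = 252.8 mm².
A_BC = 190.4 mm².
A_CD = 589.6 mm².
δ_AB = -5290·868/(252.8·195000) = -0.09316 mm
δ_BC = 1300·438/(190.4·195000) = 0.01533 mm
δ_CD = 29400·424/(589.6·195000) = 0.1084 mm
δ = Σδ_i = 0.03059 mm.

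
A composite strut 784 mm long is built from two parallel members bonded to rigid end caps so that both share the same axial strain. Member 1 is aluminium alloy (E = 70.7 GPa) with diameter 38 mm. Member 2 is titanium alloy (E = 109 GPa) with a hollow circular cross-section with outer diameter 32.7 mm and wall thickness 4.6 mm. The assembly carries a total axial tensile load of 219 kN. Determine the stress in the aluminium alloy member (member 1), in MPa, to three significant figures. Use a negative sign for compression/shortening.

A_1 = 1134 mm².
A_2 = 406.1 mm².
Equal strain + equilibrium ⇒ each member carries load in proportion to AE: A₁E₁ = 80180000 N, A₂E₂ = 44260000 N, ΣAE = 124400000 N.
σ₁ = P·E₁/ΣAE = 219000·70700/124400000 = 124.4 MPa.

124 MPa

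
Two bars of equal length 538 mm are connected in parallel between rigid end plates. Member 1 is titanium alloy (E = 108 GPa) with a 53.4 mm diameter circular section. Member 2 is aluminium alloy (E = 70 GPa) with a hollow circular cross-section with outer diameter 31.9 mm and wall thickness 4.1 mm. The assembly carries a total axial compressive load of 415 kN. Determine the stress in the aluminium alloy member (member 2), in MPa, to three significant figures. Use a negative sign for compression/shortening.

A_1 = 2240 mm².
A_2 = 358.1 mm².
Equal strain + equilibrium ⇒ each member carries load in proportion to AE: A₁E₁ = 241900000 N, A₂E₂ = 25070000 N, ΣAE = 266900000 N.
σ₂ = P·E₂/ΣAE = -415000·70000/266900000 = -108.8 MPa.

-109 MPa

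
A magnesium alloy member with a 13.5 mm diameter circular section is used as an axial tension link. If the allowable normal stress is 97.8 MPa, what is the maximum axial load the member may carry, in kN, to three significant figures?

14.0 kN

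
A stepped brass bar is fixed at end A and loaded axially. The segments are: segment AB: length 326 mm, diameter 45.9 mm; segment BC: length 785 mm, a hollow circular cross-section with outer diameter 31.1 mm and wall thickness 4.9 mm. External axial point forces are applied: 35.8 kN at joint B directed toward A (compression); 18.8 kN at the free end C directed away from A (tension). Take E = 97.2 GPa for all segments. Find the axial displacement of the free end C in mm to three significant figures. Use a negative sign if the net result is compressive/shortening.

Internal axial forces (sectioning from the free end, tension +): N_BC = 18.8 kN, N_AB = -17 kN.
A_AB = 1655 mm².
A_BC = 403.3 mm².
δ_AB = -17000·326/(1655·97200) = -0.03446 mm
δ_BC = 18800·785/(403.3·97200) = 0.3765 mm
δ = Σδ_i = 0.342 mm.

0.342 mm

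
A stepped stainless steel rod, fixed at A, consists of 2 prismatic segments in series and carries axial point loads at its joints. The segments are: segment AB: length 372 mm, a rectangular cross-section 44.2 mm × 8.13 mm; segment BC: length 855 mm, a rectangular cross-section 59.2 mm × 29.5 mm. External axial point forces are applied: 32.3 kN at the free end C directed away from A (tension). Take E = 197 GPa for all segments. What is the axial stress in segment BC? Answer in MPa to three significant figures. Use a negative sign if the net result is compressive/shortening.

18.5 MPa

Internal axial forces (sectioning from the free end, tension +): N_BC = 32.3 kN, N_AB = 32.3 kN.
A_BC = 1746 mm².
σ_BC = N_BC/A_BC = 32300/1746 = 18.5 MPa.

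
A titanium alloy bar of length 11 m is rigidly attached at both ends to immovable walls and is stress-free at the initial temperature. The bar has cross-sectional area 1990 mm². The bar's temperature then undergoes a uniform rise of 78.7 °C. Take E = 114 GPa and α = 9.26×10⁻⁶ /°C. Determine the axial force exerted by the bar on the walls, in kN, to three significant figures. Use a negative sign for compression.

-165 kN

Free thermal expansion αLΔT = 9.26e-6 · 11000 · 78.7 = 8.016 mm.
The walls impose strain ε = −(8.016)/11000 = -7.2876e-04; σ = Eε = 114000 · -7.2876e-04 = -83.08 MPa.
Wall reaction R = σ·A = -83.08·1990 = -165300 N = -165.3 kN.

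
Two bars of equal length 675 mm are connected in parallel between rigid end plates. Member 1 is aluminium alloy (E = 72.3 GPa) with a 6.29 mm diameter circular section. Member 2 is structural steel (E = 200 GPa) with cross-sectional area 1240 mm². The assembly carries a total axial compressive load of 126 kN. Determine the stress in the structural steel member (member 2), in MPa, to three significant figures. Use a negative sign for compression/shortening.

A_1 = 31.07 mm².
Equal strain + equilibrium ⇒ each member carries load in proportion to AE: A₁E₁ = 2247000 N, A₂E₂ = 248000000 N, ΣAE = 250200000 N.
σ₂ = P·E₂/ΣAE = -126000·200000/250200000 = -100.7 MPa.

-101 MPa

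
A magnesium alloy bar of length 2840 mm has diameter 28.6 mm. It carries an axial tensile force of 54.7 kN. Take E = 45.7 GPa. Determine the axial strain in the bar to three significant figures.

A = 642.4 mm².
σ = N/A = 85.15 MPa; ε = σ/E = 85.15/45700 = 1.863e-03.

0.00186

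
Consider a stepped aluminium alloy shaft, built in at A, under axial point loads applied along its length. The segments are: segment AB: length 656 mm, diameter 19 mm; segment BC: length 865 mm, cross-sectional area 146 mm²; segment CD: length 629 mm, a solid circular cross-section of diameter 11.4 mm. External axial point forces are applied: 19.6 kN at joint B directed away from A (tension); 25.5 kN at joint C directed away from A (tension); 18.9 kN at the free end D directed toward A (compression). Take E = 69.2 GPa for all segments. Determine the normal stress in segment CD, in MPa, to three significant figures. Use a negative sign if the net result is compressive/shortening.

-185 MPa

Internal axial forces (sectioning from the free end, tension +): N_CD = -18.9 kN, N_BC = 6.6 kN, N_AB = 26.2 kN.
A_CD = 102.1 mm².
σ_CD = N_CD/A_CD = -18900/102.1 = -185.2 MPa.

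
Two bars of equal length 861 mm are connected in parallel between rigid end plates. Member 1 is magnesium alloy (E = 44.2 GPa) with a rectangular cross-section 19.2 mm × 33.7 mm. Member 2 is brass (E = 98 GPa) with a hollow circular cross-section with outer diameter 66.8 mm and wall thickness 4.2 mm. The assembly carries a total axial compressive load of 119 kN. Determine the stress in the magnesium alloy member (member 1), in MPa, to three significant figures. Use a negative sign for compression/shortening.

A_1 = 647 mm².
A_2 = 826 mm².
Equal strain + equilibrium ⇒ each member carries load in proportion to AE: A₁E₁ = 28600000 N, A₂E₂ = 80950000 N, ΣAE = 109500000 N.
σ₁ = P·E₁/ΣAE = -119000·44200/109500000 = -48.01 MPa.

-48.0 MPa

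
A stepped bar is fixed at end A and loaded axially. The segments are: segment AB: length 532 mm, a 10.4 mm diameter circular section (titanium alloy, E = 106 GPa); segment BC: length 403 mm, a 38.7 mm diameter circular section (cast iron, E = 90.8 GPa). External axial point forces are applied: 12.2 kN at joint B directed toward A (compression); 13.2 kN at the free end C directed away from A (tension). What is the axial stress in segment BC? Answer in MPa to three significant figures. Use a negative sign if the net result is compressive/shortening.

Internal axial forces (sectioning from the free end, tension +): N_BC = 13.2 kN, N_AB = 1 kN.
A_BC = 1176 mm².
σ_BC = N_BC/A_BC = 13200/1176 = 11.22 MPa.

11.2 MPa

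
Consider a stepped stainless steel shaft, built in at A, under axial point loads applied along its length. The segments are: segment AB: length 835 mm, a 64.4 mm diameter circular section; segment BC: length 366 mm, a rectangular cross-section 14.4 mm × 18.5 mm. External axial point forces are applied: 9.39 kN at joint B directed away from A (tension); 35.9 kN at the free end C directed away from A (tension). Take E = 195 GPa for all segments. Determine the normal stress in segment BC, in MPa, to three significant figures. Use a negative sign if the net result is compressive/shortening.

135 MPa

Internal axial forces (sectioning from the free end, tension +): N_BC = 35.9 kN, N_AB = 45.29 kN.
A_BC = 266.4 mm².
σ_BC = N_BC/A_BC = 35900/266.4 = 134.8 MPa.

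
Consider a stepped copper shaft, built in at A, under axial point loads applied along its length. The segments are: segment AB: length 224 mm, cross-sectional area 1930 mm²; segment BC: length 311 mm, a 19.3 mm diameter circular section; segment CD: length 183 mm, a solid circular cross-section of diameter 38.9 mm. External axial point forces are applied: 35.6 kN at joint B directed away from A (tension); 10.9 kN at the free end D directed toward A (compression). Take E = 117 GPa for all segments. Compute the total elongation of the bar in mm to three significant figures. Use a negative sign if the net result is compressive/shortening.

Internal axial forces (sectioning from the free end, tension +): N_CD = -10.9 kN, N_BC = -10.9 kN, N_AB = 24.7 kN.
A_BC = 292.6 mm².
A_CD = 1188 mm².
δ_AB = 24700·224/(1930·117000) = 0.0245 mm
δ_BC = -10900·311/(292.6·117000) = -0.09904 mm
δ_CD = -10900·183/(1188·117000) = -0.01435 mm
δ = Σδ_i = -0.08888 mm.

-0.0889 mm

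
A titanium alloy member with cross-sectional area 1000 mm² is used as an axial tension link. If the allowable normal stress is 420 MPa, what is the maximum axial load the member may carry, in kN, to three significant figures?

420 kN

P_max = σ_allow · A = 420 · 1000 = 420000 N = 420 kN.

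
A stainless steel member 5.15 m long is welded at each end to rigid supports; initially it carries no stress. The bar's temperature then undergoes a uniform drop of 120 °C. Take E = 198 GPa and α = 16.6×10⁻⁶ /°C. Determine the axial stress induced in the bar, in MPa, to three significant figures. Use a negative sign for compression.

394 MPa

Free thermal expansion αLΔT = 16.6e-6 · 5150 · -120 = -10.26 mm.
The walls impose strain ε = −(-10.26)/5150 = 1.9920e-03; σ = Eε = 198000 · 1.9920e-03 = 394.4 MPa.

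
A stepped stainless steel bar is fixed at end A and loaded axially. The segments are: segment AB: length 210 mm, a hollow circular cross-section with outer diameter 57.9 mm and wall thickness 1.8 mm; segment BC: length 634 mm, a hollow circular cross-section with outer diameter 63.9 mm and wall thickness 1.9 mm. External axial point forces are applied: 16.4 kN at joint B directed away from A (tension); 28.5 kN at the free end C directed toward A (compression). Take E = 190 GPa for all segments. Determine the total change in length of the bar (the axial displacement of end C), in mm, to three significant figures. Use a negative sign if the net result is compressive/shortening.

Internal axial forces (sectioning from the free end, tension +): N_BC = -28.5 kN, N_AB = -12.1 kN.
A_AB = 317.2 mm².
A_BC = 370.1 mm².
δ_AB = -12100·210/(317.2·190000) = -0.04216 mm
δ_BC = -28500·634/(370.1·190000) = -0.257 mm
δ = Σδ_i = -0.2991 mm.

-0.299 mm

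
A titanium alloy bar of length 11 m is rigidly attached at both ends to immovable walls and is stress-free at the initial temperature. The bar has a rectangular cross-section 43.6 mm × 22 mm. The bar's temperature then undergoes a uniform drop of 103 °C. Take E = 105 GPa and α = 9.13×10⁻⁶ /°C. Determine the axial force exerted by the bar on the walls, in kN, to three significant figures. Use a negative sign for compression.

Free thermal expansion αLΔT = 9.13e-6 · 11000 · -103 = -10.34 mm.
The walls impose strain ε = −(-10.34)/11000 = 9.4039e-04; σ = Eε = 105000 · 9.4039e-04 = 98.74 MPa.
Wall reaction R = σ·A = 98.74·959.2 = 94710 N = 94.71 kN.

94.7 kN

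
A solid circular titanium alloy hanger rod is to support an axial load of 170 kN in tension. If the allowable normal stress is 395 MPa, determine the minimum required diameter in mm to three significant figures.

Required area A ≥ P/σ_allow = 170000/395 = 430.4 mm².
For a solid circular section, d ≥ √(4A/π) = 23.41 mm.

23.4 mm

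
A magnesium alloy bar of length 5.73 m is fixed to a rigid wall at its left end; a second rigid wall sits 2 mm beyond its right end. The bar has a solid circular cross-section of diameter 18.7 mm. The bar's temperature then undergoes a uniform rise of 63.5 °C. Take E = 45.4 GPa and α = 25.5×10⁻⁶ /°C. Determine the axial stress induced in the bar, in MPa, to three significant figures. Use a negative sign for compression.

-57.7 MPa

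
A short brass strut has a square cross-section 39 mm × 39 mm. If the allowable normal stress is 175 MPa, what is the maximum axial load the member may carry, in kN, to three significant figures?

266 kN

A = 1521 mm².
P_max = σ_allow · A = 175 · 1521 = 266200 N = 266.2 kN.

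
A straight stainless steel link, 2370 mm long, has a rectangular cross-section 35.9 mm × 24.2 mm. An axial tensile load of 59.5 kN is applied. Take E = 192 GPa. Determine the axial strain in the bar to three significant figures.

3.57e-04

A = 868.8 mm².
σ = N/A = 68.49 MPa; ε = σ/E = 68.49/192000 = 3.567e-04.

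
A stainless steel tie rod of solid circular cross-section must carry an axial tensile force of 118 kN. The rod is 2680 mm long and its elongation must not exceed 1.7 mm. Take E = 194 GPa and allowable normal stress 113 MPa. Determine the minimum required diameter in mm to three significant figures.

36.5 mm

Required area A ≥ P/σ_allow = 118000/113 = 1044 mm².
For a solid circular section, d ≥ √(4A/π) = 36.46 mm.
Elongation limit: A ≥ PL/(Eδ_allow) = 118000·2680/(194000·1.7) = 958.9 mm² ⇒ d ≥ 34.94 mm.
The stress limit governs.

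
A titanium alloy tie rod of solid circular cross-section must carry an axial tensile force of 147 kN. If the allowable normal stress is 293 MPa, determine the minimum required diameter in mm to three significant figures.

Required area A ≥ P/σ_allow = 147000/293 = 501.7 mm².
For a solid circular section, d ≥ √(4A/π) = 25.27 mm.

25.3 mm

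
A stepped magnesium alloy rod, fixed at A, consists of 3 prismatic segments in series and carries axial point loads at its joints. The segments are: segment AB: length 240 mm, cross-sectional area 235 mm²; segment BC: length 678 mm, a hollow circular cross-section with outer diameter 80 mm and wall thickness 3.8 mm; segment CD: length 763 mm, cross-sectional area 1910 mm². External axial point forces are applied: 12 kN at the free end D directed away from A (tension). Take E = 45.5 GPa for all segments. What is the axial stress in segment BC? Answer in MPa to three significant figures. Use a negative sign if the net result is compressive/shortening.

Internal axial forces (sectioning from the free end, tension +): N_CD = 12 kN, N_BC = 12 kN, N_AB = 12 kN.
A_BC = 909.7 mm².
σ_BC = N_BC/A_BC = 12000/909.7 = 13.19 MPa.

13.2 MPa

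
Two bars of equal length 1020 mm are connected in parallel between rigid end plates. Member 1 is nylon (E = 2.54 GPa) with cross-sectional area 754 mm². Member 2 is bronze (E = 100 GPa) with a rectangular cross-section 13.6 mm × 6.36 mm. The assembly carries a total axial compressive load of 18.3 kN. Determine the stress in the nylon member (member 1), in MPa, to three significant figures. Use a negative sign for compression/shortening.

A_2 = 86.5 mm².
Equal strain + equilibrium ⇒ each member carries load in proportion to AE: A₁E₁ = 1915000 N, A₂E₂ = 8650000 N, ΣAE = 10560000 N.
σ₁ = P·E₁/ΣAE = -18300·2540/10560000 = -4.4 MPa.

-4.40 MPa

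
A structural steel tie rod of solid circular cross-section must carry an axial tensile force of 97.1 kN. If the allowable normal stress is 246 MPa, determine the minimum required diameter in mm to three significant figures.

22.4 mm

Required area A ≥ P/σ_allow = 97100/246 = 394.7 mm².
For a solid circular section, d ≥ √(4A/π) = 22.42 mm.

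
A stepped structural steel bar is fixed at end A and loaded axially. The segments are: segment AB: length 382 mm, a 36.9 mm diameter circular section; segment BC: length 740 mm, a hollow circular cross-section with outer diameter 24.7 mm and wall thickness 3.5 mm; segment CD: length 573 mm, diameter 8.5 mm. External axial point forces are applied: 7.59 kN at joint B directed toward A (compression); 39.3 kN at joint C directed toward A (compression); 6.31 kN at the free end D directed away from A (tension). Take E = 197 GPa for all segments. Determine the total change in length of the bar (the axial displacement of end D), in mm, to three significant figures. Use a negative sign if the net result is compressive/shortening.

-0.282 mm

Internal axial forces (sectioning from the free end, tension +): N_CD = 6.31 kN, N_BC = -32.99 kN, N_AB = -40.58 kN.
A_AB = 1069 mm².
A_BC = 233.1 mm².
A_CD = 56.75 mm².
δ_AB = -40580·382/(1069·197000) = -0.07358 mm
δ_BC = -32990·740/(233.1·197000) = -0.5316 mm
δ_CD = 6310·573/(56.75·197000) = 0.3234 mm
δ = Σδ_i = -0.2818 mm.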